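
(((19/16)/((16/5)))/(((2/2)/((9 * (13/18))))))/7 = 1235/3584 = 0.34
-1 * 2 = -2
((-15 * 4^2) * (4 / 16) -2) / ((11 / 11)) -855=-917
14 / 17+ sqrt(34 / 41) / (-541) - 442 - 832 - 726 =-33986 / 17 - sqrt(1394) / 22181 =-1999.18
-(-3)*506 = 1518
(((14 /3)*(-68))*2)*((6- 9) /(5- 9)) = -476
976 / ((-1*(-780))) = 244 / 195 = 1.25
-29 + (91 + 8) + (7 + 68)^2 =5695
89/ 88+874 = 77001/ 88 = 875.01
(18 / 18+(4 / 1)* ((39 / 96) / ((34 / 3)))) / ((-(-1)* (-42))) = -311 / 11424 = -0.03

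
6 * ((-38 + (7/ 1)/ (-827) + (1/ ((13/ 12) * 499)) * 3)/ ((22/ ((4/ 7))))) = -349501884/ 59012239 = -5.92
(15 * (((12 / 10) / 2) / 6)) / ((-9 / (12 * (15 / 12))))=-5 / 2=-2.50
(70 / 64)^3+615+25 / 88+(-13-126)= 172147273 / 360448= 477.59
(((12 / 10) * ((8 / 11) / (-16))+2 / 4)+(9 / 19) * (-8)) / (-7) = 6989 / 14630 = 0.48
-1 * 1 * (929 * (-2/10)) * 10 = 1858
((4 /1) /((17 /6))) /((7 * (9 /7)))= 8 /51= 0.16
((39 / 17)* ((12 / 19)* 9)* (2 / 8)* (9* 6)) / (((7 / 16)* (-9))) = -44.71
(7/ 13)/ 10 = 7/ 130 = 0.05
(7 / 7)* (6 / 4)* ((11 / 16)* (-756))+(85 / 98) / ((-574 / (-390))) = -87644631 / 112504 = -779.04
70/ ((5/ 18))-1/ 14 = 3527/ 14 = 251.93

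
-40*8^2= -2560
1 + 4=5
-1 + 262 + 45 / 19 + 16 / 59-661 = -445441 / 1121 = -397.36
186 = 186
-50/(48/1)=-25/24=-1.04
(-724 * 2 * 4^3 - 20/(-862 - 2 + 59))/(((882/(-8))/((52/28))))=258616592/165669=1561.04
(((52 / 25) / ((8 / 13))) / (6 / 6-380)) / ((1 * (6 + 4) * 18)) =-169 / 3411000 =-0.00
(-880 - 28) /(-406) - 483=-97595 /203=-480.76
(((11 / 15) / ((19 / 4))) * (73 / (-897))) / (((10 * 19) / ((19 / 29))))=-1606 / 37068525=-0.00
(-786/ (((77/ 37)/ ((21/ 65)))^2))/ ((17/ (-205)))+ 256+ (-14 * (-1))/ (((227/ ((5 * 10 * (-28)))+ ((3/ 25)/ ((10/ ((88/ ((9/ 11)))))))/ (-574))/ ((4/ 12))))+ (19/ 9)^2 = 460.50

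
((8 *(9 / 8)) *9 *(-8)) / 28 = -23.14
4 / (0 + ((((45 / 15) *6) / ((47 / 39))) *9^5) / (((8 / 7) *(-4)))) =-3008 / 145083393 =-0.00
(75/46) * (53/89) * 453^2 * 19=15498409725/4094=3785639.89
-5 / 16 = -0.31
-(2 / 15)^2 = -4 / 225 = -0.02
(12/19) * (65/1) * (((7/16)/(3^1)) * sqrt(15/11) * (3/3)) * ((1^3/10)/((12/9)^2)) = 819 * sqrt(165)/26752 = 0.39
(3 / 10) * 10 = 3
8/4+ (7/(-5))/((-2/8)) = 38/5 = 7.60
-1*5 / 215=-1 / 43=-0.02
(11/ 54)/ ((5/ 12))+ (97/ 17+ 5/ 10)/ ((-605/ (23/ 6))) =166457/ 370260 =0.45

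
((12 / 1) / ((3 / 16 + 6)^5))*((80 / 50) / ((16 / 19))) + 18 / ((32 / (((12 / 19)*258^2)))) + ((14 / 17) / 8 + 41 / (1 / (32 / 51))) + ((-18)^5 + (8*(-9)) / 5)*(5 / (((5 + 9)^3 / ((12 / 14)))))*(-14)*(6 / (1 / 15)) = 26285299910062423741363 / 7023949109224740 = 3742239.52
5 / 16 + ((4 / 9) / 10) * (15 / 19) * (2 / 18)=2597 / 8208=0.32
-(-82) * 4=328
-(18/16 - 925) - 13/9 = 66415/72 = 922.43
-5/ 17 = -0.29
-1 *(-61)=61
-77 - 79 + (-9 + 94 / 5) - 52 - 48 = -1231 / 5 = -246.20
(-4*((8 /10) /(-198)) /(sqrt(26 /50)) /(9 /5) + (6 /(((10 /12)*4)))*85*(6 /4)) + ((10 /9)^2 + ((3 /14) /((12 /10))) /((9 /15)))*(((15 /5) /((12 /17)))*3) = 40*sqrt(13) /11583 + 753083 /3024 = 249.05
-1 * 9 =-9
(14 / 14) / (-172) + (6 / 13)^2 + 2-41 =-1127629 / 29068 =-38.79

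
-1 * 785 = -785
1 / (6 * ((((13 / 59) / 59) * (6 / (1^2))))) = 3481 / 468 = 7.44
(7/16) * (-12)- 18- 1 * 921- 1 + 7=-3753/4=-938.25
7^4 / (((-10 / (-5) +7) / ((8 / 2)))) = 9604 / 9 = 1067.11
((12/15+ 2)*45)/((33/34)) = 129.82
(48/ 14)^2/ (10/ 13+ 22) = 936/ 1813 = 0.52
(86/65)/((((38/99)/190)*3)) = 2838/13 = 218.31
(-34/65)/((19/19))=-34/65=-0.52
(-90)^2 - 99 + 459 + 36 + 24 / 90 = 127444 / 15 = 8496.27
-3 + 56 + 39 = 92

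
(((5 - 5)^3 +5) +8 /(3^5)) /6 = 1223 /1458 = 0.84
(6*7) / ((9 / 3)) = 14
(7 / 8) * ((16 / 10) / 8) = 7 / 40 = 0.18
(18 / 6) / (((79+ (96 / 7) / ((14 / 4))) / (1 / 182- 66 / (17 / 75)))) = -18918543 / 1795846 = -10.53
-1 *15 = -15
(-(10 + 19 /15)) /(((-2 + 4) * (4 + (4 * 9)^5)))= -169 /1813985400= -0.00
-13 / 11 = -1.18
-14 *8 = -112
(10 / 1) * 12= 120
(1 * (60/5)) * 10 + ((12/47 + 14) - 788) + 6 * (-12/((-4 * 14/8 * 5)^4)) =-46108207134/70529375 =-653.74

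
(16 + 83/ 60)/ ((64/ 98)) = 51107/ 1920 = 26.62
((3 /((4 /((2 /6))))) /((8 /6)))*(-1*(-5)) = 15 /16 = 0.94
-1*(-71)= 71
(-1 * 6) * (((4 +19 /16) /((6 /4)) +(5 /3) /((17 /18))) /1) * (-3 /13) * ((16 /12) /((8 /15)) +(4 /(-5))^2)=1003701 /44200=22.71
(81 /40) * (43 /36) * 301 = 116487 /160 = 728.04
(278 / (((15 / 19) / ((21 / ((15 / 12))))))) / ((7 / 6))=126768 / 25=5070.72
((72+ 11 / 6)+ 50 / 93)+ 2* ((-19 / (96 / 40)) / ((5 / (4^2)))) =4409 / 186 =23.70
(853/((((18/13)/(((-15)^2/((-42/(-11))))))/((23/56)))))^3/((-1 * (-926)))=345031495017970678328125/96385771044864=3579693260.51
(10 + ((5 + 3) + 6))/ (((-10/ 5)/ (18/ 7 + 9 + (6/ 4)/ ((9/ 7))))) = -1070/ 7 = -152.86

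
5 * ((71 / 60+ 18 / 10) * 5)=895 / 12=74.58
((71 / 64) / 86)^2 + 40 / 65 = 242417661 / 393822208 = 0.62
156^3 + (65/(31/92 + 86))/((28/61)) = 3796417.64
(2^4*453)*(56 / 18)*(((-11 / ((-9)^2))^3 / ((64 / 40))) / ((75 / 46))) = -517727056 / 23914845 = -21.65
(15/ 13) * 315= 4725/ 13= 363.46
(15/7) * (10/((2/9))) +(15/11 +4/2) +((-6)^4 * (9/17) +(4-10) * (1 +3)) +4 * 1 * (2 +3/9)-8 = 763.24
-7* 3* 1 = -21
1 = 1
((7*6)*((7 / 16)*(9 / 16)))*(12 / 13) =9.54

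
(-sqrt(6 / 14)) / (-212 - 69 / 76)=76 * sqrt(21) / 113267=0.00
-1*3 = -3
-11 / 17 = -0.65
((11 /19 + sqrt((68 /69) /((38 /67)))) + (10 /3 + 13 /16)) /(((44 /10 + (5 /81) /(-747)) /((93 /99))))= 1.29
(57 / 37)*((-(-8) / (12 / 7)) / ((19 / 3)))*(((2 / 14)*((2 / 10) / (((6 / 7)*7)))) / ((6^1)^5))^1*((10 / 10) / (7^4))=1 / 3453982560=0.00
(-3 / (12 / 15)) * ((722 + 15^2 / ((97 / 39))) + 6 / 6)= -591795 / 194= -3050.49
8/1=8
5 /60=1 /12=0.08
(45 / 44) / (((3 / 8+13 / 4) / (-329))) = -29610 / 319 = -92.82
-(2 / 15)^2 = -4 / 225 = -0.02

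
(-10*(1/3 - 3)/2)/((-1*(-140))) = 0.10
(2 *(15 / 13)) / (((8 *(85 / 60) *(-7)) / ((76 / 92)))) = -855 / 35581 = -0.02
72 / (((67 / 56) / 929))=3745728 / 67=55906.39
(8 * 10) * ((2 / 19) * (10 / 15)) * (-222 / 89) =-23680 / 1691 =-14.00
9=9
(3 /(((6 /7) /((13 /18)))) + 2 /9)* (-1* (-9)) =99 /4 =24.75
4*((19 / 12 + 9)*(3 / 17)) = 127 / 17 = 7.47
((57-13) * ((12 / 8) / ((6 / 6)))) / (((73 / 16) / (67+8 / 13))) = 928224 / 949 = 978.11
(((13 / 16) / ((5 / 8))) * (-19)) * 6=-741 / 5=-148.20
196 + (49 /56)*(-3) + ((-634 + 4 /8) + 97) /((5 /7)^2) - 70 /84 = -515399 /600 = -859.00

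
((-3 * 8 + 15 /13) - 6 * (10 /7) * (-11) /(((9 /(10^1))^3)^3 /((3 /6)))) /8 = 12.35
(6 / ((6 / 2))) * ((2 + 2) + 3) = 14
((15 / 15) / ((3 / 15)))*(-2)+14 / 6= -23 / 3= -7.67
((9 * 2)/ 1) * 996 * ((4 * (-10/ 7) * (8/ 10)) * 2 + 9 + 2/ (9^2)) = -44488/ 21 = -2118.48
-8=-8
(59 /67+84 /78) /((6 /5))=8525 /5226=1.63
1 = 1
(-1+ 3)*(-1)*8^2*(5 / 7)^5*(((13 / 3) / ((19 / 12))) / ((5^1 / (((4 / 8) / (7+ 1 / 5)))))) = -2600000 / 2873997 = -0.90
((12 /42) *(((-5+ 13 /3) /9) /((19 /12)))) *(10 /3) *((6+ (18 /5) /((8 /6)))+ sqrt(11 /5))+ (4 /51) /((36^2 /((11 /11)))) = -851771 /2197692 - 32 *sqrt(55) /3591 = -0.45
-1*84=-84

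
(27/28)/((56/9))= 243/1568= 0.15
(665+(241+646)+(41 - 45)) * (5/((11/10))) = 77400/11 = 7036.36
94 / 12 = 47 / 6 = 7.83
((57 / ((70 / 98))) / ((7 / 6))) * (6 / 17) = 2052 / 85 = 24.14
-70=-70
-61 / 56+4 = 163 / 56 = 2.91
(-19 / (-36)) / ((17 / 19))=361 / 612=0.59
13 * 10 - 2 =128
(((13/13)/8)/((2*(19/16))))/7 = 1/133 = 0.01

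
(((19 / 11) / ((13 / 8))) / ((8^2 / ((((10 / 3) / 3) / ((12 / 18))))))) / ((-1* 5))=-19 / 3432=-0.01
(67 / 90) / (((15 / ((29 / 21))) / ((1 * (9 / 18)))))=1943 / 56700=0.03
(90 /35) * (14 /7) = 36 /7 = 5.14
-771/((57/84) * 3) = -7196/19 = -378.74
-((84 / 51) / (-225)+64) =-244772 / 3825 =-63.99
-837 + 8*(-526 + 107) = -4189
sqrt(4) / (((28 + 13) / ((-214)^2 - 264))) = 91064 / 41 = 2221.07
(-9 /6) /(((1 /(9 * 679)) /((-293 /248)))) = 5371569 /496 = 10829.78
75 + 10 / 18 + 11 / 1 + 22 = 977 / 9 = 108.56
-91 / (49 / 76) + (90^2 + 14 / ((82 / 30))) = 2285662 / 287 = 7963.98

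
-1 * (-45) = 45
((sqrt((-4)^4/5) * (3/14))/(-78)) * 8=-0.16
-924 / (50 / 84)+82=-36758 / 25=-1470.32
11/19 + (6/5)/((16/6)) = 391/380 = 1.03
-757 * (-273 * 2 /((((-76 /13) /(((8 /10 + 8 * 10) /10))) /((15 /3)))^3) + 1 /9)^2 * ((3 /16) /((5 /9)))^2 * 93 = -19598396628926512363217756821569 /75273409600000000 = -260362812486794.97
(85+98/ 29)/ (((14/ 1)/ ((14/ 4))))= 2563/ 116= 22.09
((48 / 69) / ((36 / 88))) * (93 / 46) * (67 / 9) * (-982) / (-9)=358972064 / 128547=2792.54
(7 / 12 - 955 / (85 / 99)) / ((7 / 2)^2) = -226789 / 2499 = -90.75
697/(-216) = -697/216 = -3.23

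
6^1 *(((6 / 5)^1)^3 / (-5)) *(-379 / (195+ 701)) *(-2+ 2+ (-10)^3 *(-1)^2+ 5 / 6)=-12269367 / 14000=-876.38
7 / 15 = 0.47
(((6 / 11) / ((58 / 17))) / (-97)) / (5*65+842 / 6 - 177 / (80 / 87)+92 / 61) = -746640 / 124283890049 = -0.00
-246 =-246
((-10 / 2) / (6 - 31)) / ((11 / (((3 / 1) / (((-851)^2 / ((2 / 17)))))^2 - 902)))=-136717031670195842 / 8336404370133895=-16.40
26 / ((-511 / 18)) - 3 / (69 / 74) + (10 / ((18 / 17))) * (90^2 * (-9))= -8091989078 / 11753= -688504.13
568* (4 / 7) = 2272 / 7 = 324.57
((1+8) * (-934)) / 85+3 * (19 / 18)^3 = -15758249 / 165240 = -95.37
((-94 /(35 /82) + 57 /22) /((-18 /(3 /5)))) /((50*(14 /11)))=167581 /1470000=0.11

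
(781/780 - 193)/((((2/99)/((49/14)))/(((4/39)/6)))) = -11531443/20280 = -568.61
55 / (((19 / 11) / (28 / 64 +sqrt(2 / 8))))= 9075 / 304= 29.85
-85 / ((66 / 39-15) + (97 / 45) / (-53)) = 2635425 / 413866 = 6.37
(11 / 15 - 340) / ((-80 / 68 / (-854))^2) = -268155089209 / 1500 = -178770059.47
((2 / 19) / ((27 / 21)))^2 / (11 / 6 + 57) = 0.00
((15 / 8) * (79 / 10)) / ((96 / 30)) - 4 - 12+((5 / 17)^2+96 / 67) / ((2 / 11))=-14943741 / 4956928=-3.01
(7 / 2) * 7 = 49 / 2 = 24.50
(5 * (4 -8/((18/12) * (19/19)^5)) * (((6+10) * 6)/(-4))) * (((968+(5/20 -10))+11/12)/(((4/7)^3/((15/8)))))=49349125/32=1542160.16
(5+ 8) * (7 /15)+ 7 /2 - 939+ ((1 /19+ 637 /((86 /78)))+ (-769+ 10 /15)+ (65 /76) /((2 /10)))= -54691297 /49020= -1115.69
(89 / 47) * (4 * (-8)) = -2848 / 47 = -60.60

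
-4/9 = -0.44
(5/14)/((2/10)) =25/14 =1.79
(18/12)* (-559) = -1677/2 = -838.50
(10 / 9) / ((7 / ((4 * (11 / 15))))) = 88 / 189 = 0.47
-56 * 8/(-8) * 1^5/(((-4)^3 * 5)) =-7/40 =-0.18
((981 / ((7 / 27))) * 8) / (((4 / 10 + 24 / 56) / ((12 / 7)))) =12713760 / 203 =62629.36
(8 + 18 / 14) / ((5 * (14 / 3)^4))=1053 / 268912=0.00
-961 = -961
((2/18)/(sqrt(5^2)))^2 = 1/2025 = 0.00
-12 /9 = -4 /3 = -1.33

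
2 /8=1 /4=0.25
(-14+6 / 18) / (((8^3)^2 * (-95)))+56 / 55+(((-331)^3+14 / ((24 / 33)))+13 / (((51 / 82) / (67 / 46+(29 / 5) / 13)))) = -11652993034213150507 / 321332183040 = -36264630.96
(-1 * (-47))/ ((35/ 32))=1504/ 35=42.97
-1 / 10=-0.10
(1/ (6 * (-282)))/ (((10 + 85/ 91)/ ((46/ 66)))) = -2093/ 55556820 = -0.00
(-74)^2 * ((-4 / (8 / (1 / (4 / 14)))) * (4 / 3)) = -38332 / 3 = -12777.33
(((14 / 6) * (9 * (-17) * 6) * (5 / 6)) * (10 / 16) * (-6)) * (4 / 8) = 26775 / 8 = 3346.88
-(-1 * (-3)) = -3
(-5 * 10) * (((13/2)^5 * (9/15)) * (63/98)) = -50124555/224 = -223770.33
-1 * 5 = -5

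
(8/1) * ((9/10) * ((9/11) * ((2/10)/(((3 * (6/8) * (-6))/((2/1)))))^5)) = -4096/30447140625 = -0.00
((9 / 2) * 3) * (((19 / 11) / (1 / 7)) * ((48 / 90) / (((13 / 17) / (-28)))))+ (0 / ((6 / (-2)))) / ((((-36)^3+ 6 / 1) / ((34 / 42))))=-3187.54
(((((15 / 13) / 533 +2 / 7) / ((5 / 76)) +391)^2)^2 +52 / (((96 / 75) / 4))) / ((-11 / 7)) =-15550541868.56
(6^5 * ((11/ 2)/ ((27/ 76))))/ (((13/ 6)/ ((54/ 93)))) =13001472/ 403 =32261.72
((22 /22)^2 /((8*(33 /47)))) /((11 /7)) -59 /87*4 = -72969 /28072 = -2.60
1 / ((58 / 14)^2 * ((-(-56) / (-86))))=-301 / 3364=-0.09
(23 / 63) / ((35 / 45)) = 23 / 49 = 0.47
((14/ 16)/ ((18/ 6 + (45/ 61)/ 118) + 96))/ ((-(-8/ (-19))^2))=-9094673/ 182437632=-0.05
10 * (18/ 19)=180/ 19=9.47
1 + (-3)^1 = -2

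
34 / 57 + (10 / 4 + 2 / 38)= 359 / 114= 3.15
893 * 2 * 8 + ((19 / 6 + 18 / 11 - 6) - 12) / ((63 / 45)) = 6596701 / 462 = 14278.57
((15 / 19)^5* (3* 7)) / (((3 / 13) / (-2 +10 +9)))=1174753125 / 2476099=474.44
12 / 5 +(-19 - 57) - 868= -4708 / 5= -941.60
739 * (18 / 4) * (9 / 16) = 59859 / 32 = 1870.59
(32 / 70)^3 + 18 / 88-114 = -214494901 / 1886500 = -113.70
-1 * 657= -657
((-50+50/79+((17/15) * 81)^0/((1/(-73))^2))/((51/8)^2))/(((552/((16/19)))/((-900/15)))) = -1067752960/89794323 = -11.89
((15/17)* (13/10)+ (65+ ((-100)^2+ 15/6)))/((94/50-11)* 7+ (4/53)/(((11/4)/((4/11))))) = -27442349275/173970316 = -157.74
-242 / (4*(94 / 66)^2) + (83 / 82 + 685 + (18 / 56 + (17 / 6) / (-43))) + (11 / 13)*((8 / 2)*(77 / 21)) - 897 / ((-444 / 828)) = 122820419144845 / 52450681556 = 2341.64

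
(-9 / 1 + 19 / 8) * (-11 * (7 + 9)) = 1166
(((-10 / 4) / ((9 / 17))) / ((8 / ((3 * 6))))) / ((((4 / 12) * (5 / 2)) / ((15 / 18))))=-85 / 8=-10.62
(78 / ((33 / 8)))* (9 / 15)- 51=-39.65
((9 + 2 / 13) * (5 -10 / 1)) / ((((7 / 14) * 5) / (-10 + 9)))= 238 / 13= 18.31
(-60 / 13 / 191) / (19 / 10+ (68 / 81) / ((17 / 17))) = -48600 / 5509777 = -0.01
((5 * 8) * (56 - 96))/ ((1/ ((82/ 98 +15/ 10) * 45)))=-8244000/ 49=-168244.90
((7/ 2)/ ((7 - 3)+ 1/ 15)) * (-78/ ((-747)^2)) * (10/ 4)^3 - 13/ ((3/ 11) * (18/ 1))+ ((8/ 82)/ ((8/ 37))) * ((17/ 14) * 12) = 102246535637/ 26050836168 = 3.92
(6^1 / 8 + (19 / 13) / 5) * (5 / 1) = 271 / 52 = 5.21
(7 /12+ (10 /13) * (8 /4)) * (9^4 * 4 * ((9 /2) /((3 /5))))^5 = 626844555043798688622328800.00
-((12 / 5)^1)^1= -12 / 5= -2.40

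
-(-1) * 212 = 212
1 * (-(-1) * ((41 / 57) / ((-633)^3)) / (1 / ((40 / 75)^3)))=-20992 / 48793251855375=-0.00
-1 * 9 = -9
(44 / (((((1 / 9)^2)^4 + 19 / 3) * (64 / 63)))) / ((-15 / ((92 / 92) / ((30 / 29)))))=-96123327993 / 218103387200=-0.44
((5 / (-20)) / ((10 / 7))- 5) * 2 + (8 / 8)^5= -187 / 20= -9.35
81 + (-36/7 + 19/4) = 2257/28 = 80.61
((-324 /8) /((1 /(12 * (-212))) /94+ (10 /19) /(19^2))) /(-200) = 8303683734 /59612525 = 139.29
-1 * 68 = -68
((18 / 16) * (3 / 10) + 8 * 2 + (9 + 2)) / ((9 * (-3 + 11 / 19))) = -4617 / 3680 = -1.25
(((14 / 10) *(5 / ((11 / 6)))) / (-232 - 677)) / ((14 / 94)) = -94 / 3333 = -0.03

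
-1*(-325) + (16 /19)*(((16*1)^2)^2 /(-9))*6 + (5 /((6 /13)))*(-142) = -722104 /19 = -38005.47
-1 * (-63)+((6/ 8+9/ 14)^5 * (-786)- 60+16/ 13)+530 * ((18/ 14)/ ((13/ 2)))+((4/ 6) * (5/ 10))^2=-4038678732427/ 1006806528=-4011.38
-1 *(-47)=47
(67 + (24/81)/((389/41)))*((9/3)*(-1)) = -704029/3501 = -201.09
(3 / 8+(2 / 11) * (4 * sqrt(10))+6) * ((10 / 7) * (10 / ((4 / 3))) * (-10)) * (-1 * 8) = 48000 * sqrt(10) / 77+38250 / 7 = 7435.58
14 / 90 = 7 / 45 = 0.16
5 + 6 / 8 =23 / 4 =5.75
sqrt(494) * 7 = 7 * sqrt(494) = 155.58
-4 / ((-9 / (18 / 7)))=8 / 7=1.14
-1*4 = -4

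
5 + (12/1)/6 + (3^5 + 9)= 259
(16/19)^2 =256/361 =0.71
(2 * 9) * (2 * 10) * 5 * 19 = 34200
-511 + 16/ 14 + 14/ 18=-32072/ 63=-509.08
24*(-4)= -96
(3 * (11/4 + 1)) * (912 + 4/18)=20525/2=10262.50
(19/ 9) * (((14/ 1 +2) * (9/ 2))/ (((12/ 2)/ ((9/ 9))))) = 76/ 3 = 25.33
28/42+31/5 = 103/15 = 6.87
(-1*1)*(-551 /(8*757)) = 0.09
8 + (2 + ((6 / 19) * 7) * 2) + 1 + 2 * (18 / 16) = 1343 / 76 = 17.67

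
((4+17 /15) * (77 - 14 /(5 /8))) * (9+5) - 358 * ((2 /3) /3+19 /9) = 231644 /75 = 3088.59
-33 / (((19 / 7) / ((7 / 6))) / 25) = -354.61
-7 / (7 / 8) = -8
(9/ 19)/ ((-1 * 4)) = -9/ 76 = -0.12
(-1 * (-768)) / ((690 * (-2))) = -64 / 115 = -0.56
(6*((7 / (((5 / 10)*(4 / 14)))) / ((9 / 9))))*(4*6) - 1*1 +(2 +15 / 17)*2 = 120033 / 17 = 7060.76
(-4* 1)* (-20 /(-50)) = -8 /5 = -1.60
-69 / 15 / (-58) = 23 / 290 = 0.08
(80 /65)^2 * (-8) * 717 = -1468416 /169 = -8688.85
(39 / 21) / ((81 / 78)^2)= 8788 / 5103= 1.72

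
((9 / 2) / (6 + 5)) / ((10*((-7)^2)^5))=9 / 62144554780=0.00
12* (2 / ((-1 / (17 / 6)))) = -68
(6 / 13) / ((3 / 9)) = 18 / 13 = 1.38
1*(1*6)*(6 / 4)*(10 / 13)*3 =270 / 13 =20.77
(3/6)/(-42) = -1/84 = -0.01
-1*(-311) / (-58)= -311 / 58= -5.36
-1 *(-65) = 65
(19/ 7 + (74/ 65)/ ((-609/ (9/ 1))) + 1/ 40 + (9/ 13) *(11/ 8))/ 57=0.06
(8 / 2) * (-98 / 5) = -392 / 5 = -78.40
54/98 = 27/49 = 0.55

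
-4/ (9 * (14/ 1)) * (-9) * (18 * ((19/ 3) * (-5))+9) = -1122/ 7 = -160.29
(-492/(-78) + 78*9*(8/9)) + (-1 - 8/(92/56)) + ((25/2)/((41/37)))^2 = 1511249743/2010476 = 751.69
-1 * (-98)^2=-9604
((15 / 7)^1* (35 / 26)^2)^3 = 18087890625 / 308915776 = 58.55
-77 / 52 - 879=-45785 / 52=-880.48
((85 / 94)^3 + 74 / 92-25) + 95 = 1366730919 / 19103432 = 71.54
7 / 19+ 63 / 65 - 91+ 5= -104558 / 1235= -84.66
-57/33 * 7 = -133/11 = -12.09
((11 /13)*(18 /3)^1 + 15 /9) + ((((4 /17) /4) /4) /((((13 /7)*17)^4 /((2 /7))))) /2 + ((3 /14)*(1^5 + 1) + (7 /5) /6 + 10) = 98817171423067 /5677355008780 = 17.41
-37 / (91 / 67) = -2479 / 91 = -27.24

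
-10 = -10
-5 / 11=-0.45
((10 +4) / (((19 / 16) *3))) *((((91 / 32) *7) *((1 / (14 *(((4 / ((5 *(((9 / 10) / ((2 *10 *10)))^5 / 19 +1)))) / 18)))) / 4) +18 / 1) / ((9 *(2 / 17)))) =7133907200000213147207 / 73932800000000000000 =96.49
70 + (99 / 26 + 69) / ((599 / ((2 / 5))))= 2727343 / 38935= 70.05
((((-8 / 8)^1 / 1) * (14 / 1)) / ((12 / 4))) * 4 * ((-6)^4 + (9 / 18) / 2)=-72590 / 3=-24196.67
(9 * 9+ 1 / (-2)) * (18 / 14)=103.50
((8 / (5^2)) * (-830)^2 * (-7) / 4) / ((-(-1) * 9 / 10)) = -3857840 / 9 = -428648.89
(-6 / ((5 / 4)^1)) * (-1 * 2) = 48 / 5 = 9.60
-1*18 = -18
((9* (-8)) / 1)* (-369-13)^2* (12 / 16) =-7879896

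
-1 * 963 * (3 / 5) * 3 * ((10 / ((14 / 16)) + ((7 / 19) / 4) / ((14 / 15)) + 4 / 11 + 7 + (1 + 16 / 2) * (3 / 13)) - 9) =-20745.01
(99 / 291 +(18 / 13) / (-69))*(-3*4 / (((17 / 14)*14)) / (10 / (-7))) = 77994 / 493051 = 0.16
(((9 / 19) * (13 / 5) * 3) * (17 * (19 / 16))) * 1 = 5967 / 80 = 74.59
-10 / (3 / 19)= -190 / 3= -63.33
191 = 191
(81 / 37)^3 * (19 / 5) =10097379 / 253265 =39.87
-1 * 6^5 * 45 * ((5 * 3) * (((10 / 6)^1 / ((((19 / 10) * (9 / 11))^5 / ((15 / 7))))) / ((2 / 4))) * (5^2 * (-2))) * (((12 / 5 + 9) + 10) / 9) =689298280000000000 / 1403948133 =490971328.50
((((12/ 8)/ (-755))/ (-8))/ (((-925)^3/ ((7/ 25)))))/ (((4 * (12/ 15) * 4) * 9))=-7/ 9178323600000000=-0.00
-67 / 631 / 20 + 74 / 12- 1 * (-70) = 2883469 / 37860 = 76.16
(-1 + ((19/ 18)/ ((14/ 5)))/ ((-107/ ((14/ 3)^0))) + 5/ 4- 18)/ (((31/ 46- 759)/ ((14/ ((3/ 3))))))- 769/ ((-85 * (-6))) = -6739093207/ 5710695930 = -1.18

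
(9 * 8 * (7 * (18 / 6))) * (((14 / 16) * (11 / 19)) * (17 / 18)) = 27489 / 38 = 723.39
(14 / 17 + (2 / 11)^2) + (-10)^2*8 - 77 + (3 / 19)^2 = 537537766 / 742577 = 723.88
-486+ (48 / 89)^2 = -3847302 / 7921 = -485.71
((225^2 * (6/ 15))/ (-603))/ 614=-0.05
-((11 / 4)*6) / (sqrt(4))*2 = -33 / 2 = -16.50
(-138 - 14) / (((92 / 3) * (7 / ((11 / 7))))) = -1254 / 1127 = -1.11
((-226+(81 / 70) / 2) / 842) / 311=-31559 / 36660680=-0.00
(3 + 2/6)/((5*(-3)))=-0.22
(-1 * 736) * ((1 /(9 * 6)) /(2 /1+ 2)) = -92 /27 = -3.41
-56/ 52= -14/ 13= -1.08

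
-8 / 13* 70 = -560 / 13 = -43.08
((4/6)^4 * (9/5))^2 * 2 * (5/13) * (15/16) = 0.09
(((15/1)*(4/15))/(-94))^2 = 4/2209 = 0.00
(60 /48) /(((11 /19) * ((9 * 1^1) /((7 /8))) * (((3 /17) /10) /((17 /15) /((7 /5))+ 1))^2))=2207.09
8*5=40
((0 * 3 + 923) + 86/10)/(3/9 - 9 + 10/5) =-6987/50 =-139.74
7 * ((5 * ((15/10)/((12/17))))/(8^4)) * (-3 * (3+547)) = -490875/16384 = -29.96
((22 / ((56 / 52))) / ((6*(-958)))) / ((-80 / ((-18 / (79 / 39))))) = -16731 / 42381920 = -0.00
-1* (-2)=2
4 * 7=28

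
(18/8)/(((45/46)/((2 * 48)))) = 1104/5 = 220.80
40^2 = 1600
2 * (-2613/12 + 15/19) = -16489/38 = -433.92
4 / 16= 1 / 4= 0.25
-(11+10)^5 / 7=-583443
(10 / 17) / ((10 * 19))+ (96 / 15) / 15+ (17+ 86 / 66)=4991821 / 266475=18.73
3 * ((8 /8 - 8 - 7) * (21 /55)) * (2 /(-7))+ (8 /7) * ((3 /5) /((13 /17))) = 5484 /1001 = 5.48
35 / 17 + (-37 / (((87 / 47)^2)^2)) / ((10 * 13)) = 257599093201 / 126610371810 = 2.03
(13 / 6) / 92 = 13 / 552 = 0.02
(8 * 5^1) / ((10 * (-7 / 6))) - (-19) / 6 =-11 / 42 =-0.26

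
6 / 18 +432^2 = 559873 / 3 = 186624.33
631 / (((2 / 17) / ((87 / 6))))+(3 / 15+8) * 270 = 319939 / 4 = 79984.75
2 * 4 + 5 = 13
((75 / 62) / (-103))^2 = 5625 / 40780996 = 0.00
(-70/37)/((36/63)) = -245/74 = -3.31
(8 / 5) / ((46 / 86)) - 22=-2186 / 115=-19.01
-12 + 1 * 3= -9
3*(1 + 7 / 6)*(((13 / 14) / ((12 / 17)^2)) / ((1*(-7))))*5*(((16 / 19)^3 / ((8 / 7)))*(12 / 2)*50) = -1356.33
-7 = -7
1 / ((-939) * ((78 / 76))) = -38 / 36621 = -0.00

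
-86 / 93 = -0.92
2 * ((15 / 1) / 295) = 6 / 59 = 0.10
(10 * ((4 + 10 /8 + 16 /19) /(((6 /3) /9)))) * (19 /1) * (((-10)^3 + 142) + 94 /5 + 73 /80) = -279451521 /64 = -4366430.02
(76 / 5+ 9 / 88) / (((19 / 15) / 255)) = 5150745 / 1672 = 3080.59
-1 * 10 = -10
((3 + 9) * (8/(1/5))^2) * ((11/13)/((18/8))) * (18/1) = 1689600/13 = 129969.23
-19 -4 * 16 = -83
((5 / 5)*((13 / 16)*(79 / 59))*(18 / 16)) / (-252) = -1027 / 211456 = -0.00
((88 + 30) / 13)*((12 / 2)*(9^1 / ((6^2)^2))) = 59 / 156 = 0.38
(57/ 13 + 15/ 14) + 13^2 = 31751/ 182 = 174.46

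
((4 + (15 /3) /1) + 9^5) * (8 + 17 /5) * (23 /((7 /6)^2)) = 2787301368 /245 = 11376740.28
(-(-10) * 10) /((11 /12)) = 1200 /11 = 109.09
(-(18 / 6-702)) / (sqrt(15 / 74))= 233*sqrt(1110) / 5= 1552.56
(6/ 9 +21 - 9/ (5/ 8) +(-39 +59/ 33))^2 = 896.73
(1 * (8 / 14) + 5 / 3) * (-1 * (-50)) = 111.90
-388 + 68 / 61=-23600 / 61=-386.89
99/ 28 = 3.54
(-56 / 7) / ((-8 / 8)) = 8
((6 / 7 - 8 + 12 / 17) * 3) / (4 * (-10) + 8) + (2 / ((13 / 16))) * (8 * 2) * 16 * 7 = 109197913 / 24752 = 4411.68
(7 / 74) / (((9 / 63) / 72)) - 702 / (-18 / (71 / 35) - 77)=969174 / 17353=55.85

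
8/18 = 4/9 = 0.44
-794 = -794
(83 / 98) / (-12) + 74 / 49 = 1693 / 1176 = 1.44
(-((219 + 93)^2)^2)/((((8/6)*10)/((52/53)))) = -184779159552/265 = -697279847.37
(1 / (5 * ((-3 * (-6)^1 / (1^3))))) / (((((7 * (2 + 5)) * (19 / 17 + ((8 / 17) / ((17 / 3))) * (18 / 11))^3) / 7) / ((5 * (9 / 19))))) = 32127104339 / 16833197302250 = 0.00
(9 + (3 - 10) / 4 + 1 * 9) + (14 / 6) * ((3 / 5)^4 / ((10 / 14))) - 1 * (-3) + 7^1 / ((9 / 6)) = 912751 / 37500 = 24.34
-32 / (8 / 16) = -64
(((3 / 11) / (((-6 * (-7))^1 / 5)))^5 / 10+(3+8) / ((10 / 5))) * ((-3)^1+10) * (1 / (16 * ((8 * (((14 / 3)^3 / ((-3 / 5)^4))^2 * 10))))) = 4557155581832346441 / 93169502877079552000000000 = 0.00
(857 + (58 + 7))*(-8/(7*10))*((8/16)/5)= -1844/175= -10.54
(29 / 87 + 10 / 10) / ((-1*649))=-4 / 1947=-0.00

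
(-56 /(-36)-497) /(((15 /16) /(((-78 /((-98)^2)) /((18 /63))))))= 676 /45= 15.02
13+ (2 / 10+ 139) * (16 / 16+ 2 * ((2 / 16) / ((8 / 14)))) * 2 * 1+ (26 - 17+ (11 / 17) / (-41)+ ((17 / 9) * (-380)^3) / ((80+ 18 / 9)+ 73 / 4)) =-12998256594992 / 12577365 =-1033464.21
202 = 202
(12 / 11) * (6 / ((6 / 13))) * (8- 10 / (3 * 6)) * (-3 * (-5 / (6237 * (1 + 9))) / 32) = 871 / 1097712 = 0.00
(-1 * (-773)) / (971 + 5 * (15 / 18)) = 4638 / 5851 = 0.79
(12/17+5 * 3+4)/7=335/119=2.82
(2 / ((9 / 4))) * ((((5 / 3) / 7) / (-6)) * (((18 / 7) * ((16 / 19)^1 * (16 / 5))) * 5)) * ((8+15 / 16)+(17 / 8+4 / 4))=-123520 / 8379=-14.74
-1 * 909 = -909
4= 4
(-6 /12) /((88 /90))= -45 /88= -0.51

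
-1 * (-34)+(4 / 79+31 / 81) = 220339 / 6399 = 34.43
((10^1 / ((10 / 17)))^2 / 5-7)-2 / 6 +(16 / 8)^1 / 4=1529 / 30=50.97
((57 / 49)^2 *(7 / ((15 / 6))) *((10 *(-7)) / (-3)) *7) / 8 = 77.36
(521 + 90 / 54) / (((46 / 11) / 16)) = 137984 / 69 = 1999.77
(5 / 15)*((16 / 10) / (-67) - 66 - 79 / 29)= -222629 / 9715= -22.92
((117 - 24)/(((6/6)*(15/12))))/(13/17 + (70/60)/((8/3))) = 33728/545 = 61.89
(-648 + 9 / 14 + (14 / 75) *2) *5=-679333 / 210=-3234.92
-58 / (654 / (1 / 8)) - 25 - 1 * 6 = -81125 / 2616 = -31.01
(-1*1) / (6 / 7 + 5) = -7 / 41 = -0.17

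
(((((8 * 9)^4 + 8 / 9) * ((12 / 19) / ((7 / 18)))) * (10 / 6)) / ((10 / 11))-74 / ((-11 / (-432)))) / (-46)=-58529134432 / 33649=-1739401.90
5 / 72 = 0.07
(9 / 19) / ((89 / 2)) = 18 / 1691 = 0.01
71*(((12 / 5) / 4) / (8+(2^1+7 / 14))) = 142 / 35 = 4.06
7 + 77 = 84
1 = 1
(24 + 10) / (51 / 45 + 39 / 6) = 1020 / 229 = 4.45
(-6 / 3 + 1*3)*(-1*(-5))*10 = 50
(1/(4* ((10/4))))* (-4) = -2/5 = -0.40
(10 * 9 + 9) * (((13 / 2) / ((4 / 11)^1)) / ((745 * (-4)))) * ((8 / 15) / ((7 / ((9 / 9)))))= -4719 / 104300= -0.05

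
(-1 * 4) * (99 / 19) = -396 / 19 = -20.84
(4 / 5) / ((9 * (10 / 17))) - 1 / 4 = -89 / 900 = -0.10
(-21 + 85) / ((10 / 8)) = 256 / 5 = 51.20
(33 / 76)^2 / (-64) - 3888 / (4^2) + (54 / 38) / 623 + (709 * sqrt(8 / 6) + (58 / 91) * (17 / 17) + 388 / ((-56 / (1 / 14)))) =-5089667011509 / 20957361152 + 1418 * sqrt(3) / 3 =575.82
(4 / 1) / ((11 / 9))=3.27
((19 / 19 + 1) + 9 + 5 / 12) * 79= 10823 / 12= 901.92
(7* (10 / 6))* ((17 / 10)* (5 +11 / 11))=119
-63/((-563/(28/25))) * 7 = 0.88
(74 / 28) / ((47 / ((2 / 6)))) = 37 / 1974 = 0.02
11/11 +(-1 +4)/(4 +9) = 16/13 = 1.23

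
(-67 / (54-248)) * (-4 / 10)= -0.14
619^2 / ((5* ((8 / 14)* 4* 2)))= 2682127 / 160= 16763.29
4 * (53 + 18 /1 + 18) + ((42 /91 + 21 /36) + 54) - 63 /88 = 410.33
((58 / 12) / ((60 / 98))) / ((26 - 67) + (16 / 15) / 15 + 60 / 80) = -7105 / 36161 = -0.20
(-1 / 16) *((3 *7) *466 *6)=-14679 / 4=-3669.75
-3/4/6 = -1/8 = -0.12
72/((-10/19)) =-136.80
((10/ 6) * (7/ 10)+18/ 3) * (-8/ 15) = -172/ 45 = -3.82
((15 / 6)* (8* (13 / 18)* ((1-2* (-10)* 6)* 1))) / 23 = 15730 / 207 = 75.99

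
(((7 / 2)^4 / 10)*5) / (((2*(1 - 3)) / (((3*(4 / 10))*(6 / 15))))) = -7203 / 800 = -9.00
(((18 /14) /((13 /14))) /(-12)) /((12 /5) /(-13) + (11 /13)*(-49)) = 15 /5414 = 0.00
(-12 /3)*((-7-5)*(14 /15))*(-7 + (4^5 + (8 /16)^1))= 45584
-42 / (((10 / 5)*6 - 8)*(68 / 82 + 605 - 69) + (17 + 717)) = -287 / 19689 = -0.01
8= 8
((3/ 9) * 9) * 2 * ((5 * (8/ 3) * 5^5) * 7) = 1750000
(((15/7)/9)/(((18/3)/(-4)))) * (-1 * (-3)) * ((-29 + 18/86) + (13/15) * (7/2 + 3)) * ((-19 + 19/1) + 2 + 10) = 119492/903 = 132.33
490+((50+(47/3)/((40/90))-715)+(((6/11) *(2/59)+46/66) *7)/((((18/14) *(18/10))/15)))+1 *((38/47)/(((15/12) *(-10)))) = -26524416901/247074300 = -107.35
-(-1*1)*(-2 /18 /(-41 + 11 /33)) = 1 /366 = 0.00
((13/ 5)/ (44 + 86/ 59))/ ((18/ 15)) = 767/ 16092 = 0.05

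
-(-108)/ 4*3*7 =567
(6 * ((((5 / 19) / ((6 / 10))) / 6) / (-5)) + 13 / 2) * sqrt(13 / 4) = 731 * sqrt(13) / 228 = 11.56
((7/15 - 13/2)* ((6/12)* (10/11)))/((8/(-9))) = 543/176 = 3.09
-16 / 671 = -0.02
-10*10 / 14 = -50 / 7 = -7.14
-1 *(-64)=64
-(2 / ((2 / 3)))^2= -9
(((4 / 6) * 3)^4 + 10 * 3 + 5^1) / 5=51 / 5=10.20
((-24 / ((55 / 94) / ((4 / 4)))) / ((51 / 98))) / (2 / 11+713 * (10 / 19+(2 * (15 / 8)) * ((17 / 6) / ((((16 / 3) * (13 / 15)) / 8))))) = -41606656 / 7119495195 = -0.01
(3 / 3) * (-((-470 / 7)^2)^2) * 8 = -162588288.21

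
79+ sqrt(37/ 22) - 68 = sqrt(814)/ 22+ 11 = 12.30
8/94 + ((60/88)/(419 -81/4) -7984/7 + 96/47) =-1314286958/1154461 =-1138.44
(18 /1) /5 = 18 /5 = 3.60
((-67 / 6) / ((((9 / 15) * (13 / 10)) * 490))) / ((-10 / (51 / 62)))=1139 / 473928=0.00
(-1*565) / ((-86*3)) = 565 / 258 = 2.19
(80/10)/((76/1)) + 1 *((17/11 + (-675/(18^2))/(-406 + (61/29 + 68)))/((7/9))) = 2.10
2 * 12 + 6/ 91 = 24.07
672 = 672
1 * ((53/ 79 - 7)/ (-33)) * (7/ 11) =3500/ 28677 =0.12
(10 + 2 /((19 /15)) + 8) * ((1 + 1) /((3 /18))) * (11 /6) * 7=57288 /19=3015.16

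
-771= -771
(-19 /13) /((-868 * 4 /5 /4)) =95 /11284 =0.01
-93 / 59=-1.58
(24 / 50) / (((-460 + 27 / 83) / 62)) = -0.06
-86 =-86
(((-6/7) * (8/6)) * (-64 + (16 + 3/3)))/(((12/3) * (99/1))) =94/693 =0.14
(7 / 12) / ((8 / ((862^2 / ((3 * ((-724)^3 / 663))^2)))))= 63509271007 / 3456548371865370624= 0.00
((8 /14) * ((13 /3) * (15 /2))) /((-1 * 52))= -5 /14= -0.36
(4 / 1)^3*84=5376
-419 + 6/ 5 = -2089/ 5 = -417.80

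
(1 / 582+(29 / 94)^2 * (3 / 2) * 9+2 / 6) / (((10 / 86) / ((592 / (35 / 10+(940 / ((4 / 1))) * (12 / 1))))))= 17672312516 / 6049998155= 2.92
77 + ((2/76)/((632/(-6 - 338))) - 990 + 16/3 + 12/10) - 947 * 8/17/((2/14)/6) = -15022106023/765510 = -19623.66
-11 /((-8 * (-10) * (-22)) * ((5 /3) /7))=21 /800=0.03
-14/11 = -1.27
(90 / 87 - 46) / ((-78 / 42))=9128 / 377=24.21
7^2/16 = 49/16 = 3.06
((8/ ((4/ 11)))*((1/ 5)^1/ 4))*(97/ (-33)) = -97/ 30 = -3.23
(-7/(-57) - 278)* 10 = -158390/57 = -2778.77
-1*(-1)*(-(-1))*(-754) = -754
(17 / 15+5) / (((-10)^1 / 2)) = -92 / 75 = -1.23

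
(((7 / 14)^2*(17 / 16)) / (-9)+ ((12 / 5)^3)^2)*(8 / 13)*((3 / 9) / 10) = 3.92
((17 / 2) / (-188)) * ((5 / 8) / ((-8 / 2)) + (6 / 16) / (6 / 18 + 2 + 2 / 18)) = 0.00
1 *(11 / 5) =11 / 5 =2.20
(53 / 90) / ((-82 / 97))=-5141 / 7380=-0.70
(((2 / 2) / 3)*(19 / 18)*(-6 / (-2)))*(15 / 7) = 2.26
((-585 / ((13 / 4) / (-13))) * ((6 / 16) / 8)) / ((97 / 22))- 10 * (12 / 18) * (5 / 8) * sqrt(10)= 19305 / 776- 25 * sqrt(10) / 6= 11.70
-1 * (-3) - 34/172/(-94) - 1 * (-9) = 97025/8084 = 12.00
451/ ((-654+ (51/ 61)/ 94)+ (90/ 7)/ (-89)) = -1611099182/ 2336756715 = -0.69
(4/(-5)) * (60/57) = -0.84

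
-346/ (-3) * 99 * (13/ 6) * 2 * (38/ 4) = 470041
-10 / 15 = -2 / 3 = -0.67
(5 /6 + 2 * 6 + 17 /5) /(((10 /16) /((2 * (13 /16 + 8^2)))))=3366.79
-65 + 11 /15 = -964 /15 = -64.27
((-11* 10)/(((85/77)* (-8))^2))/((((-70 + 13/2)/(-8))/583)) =-38022677/367030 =-103.60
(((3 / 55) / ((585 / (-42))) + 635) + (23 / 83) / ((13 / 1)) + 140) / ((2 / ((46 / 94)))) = 2644620937 / 13946075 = 189.63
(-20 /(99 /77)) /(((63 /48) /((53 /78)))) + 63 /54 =-14503 /2106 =-6.89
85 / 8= 10.62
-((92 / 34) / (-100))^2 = -529 / 722500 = -0.00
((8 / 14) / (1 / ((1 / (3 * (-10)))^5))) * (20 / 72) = -1 / 153090000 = -0.00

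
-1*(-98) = 98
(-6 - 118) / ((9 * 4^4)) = -31 / 576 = -0.05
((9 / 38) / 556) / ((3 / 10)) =15 / 10564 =0.00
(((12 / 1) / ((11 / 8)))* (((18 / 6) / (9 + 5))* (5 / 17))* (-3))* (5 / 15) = -720 / 1309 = -0.55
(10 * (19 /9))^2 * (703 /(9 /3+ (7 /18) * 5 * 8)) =25378300 /1503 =16885.10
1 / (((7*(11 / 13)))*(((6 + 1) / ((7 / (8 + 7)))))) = 13 / 1155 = 0.01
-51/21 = -17/7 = -2.43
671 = 671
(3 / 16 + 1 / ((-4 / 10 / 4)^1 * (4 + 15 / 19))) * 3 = -8301 / 1456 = -5.70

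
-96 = -96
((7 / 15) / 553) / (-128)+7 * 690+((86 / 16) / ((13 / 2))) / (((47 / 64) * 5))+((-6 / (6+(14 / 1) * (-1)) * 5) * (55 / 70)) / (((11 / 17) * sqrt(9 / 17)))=85 * sqrt(17) / 56+447648268957 / 92676480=4836.48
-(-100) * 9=900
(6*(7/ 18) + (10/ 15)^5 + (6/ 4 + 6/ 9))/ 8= 0.58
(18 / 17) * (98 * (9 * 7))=111132 / 17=6537.18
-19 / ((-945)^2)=-19 / 893025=-0.00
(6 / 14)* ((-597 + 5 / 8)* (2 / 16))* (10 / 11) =-29.04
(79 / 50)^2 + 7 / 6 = 27473 / 7500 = 3.66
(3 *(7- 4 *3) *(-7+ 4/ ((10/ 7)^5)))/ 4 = 474579/ 20000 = 23.73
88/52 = 22/13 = 1.69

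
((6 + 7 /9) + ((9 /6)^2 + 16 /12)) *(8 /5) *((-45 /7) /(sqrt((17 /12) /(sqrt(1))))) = -1492 *sqrt(51) /119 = -89.54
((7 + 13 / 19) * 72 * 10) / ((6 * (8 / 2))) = 4380 / 19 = 230.53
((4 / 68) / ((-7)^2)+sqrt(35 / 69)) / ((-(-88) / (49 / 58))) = 1 / 86768+49 * sqrt(2415) / 352176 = 0.01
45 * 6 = 270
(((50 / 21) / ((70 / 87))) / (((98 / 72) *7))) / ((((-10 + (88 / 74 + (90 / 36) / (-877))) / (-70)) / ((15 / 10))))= 3.70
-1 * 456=-456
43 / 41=1.05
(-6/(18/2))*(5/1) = -10/3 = -3.33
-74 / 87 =-0.85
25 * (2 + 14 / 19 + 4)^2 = 409600 / 361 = 1134.63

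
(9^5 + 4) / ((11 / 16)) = 944848 / 11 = 85895.27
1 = 1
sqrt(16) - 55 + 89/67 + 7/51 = -169259/3417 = -49.53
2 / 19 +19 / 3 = 367 / 57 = 6.44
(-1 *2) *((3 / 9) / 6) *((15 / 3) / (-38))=5 / 342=0.01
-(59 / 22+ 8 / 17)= -1179 / 374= -3.15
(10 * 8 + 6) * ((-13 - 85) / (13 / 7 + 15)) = -29498 / 59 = -499.97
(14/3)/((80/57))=3.32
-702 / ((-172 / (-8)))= -1404 / 43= -32.65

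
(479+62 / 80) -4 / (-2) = 481.78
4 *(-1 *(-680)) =2720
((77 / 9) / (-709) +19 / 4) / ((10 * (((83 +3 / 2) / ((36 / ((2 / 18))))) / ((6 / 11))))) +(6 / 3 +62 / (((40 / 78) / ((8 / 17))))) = 59.89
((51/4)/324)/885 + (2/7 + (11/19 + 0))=43969061/50848560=0.86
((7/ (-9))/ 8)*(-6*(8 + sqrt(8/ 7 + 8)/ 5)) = 2*sqrt(7)/ 15 + 14/ 3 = 5.02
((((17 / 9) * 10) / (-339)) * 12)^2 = 462400 / 1034289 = 0.45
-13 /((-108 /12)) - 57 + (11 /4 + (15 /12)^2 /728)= -5535487 /104832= -52.80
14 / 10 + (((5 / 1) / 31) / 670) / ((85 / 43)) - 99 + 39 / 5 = -31707439 / 353090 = -89.80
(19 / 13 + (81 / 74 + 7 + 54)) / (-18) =-61141 / 17316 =-3.53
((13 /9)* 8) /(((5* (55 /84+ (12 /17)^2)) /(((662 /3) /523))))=557118016 /658768185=0.85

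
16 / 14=8 / 7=1.14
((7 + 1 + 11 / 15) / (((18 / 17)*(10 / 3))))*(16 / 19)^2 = 142528 / 81225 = 1.75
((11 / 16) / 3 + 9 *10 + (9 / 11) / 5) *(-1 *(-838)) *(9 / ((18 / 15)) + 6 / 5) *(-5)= -2899678187 / 880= -3295088.85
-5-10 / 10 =-6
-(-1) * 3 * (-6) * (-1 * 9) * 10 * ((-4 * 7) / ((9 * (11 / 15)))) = -75600 / 11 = -6872.73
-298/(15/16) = -4768/15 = -317.87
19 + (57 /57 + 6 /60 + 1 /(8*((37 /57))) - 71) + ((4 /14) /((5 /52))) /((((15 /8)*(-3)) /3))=-8126207 /155400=-52.29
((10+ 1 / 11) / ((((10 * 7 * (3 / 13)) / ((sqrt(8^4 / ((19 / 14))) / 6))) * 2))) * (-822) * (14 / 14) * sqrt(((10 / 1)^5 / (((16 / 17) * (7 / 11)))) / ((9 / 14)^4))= -295218560 * sqrt(17765) / 16929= -2324314.86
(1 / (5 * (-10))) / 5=-1 / 250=-0.00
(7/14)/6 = 1/12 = 0.08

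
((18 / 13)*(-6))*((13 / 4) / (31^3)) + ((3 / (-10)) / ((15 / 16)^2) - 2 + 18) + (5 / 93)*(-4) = 57506709 / 3723875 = 15.44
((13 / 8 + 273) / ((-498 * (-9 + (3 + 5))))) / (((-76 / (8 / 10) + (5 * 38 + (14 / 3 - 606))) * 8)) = -2197 / 16137856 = -0.00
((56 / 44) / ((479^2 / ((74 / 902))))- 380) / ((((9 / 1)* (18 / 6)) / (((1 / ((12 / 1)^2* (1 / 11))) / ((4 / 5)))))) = -1081343959655 / 804644080416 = -1.34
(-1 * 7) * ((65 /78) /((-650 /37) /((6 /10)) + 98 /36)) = 3885 /17687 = 0.22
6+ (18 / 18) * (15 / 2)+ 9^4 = 13149 / 2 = 6574.50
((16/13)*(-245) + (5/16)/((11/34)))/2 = -343855/2288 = -150.29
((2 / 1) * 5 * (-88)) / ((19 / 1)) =-880 / 19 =-46.32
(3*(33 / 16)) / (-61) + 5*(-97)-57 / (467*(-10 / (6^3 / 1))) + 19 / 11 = -480.74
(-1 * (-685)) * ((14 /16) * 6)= 14385 /4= 3596.25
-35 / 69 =-0.51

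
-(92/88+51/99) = -103/66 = -1.56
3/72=1/24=0.04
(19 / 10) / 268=19 / 2680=0.01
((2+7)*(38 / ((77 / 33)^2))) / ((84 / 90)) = 67.30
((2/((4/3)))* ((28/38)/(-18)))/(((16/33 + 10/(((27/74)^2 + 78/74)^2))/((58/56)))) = -408542343/48694250624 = -0.01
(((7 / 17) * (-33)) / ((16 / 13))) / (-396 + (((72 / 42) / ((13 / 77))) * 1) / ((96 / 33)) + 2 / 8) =39039 / 1387030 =0.03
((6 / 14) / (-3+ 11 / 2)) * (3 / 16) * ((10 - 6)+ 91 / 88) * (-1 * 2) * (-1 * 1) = 3987 / 12320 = 0.32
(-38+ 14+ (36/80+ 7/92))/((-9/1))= 5399/2070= 2.61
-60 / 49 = -1.22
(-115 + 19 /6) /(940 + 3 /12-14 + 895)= -1342 /21855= -0.06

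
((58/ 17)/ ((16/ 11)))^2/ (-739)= -101761/ 13668544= -0.01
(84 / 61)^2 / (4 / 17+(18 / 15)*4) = 149940 / 398147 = 0.38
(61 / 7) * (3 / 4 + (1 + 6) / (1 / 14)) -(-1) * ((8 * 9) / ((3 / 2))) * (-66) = -64609 / 28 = -2307.46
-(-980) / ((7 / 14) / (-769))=-1507240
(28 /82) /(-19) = -14 /779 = -0.02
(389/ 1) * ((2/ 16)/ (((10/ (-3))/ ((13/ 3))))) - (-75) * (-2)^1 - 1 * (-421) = 16623/ 80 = 207.79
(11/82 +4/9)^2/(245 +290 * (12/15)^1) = 182329/259795188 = 0.00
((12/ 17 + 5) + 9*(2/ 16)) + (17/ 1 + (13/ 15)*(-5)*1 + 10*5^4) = 2557955/ 408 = 6269.50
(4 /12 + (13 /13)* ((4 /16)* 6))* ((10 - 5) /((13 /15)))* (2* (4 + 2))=126.92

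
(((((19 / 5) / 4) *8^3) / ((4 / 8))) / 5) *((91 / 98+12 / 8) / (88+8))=2584 / 525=4.92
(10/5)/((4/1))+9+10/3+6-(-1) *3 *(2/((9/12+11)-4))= 3647/186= 19.61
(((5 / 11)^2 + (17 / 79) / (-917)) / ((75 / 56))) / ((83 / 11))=0.02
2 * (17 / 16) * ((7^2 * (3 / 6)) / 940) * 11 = 9163 / 15040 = 0.61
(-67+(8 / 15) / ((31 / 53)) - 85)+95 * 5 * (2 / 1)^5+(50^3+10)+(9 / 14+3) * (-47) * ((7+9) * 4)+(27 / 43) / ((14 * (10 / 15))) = 72278634121 / 559860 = 129101.26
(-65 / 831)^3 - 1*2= -1147987007 / 573856191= -2.00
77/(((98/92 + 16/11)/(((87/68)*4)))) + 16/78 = 44123822/281775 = 156.59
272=272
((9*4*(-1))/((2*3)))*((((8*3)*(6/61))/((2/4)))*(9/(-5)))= 15552/305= 50.99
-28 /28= -1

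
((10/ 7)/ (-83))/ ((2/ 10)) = -0.09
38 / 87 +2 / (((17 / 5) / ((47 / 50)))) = 7319 / 7395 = 0.99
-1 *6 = -6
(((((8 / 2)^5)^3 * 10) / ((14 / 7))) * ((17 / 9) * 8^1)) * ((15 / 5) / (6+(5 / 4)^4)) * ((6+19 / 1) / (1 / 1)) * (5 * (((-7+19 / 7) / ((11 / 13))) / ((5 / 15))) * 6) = -54673215691161600000 / 166397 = -328570921898601.54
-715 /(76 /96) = -17160 /19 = -903.16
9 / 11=0.82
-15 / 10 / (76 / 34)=-51 / 76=-0.67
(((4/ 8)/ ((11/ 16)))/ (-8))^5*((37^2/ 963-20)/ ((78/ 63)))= 125237/ 1344131646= 0.00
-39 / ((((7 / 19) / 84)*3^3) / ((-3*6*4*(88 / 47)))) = 2086656 / 47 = 44396.94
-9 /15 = -3 /5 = -0.60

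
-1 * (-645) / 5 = 129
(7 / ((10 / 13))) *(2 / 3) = 91 / 15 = 6.07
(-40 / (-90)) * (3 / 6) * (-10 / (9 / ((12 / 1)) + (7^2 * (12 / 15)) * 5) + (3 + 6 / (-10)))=18488 / 35415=0.52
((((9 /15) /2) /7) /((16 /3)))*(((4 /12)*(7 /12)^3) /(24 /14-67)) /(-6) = 343 /252702720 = 0.00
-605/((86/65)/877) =-34488025/86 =-401023.55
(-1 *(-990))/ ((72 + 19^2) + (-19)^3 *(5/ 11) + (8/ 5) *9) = -9075/ 24478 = -0.37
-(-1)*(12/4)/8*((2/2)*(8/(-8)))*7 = -21/8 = -2.62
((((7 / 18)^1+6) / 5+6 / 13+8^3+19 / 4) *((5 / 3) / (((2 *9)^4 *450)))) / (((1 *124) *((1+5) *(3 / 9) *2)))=242653 / 6579324610560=0.00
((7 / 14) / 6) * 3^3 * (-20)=-45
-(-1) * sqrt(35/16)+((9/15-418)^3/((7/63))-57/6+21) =-163621302179/250+sqrt(35)/4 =-654485207.24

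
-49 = -49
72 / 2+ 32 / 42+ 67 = 2179 / 21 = 103.76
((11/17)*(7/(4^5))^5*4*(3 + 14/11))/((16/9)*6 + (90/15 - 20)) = -2369787/47850746040811520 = -0.00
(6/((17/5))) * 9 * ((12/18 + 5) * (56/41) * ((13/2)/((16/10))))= 499.39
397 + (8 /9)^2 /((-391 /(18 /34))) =23749667 /59823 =397.00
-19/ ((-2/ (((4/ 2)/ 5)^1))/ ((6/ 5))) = 4.56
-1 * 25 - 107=-132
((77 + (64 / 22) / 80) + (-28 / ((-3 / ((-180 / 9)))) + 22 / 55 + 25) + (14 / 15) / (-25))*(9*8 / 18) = -463472 / 1375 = -337.07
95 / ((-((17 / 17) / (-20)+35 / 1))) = -1900 / 699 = -2.72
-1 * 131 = -131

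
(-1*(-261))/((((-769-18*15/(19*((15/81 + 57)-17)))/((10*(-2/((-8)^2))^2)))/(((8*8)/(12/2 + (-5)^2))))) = -34713/5075272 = -0.01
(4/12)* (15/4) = 5/4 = 1.25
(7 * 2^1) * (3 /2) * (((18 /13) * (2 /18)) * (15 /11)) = 630 /143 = 4.41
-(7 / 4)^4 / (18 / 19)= -45619 / 4608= -9.90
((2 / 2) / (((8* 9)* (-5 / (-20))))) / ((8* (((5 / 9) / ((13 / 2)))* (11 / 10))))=13 / 176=0.07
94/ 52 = 47/ 26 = 1.81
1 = 1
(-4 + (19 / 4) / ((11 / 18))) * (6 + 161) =13861 / 22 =630.05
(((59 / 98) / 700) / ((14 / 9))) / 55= 531 / 52822000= 0.00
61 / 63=0.97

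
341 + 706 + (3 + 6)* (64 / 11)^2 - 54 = 157017 / 121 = 1297.66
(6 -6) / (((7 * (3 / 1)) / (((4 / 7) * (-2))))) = 0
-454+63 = -391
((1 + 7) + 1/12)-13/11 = 911/132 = 6.90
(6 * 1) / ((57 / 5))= 10 / 19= 0.53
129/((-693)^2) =43/160083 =0.00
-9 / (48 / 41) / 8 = -123 / 128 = -0.96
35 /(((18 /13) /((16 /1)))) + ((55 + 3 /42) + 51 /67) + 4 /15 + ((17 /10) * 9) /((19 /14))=378392851 /801990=471.82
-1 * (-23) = 23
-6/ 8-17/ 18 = -1.69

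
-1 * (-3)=3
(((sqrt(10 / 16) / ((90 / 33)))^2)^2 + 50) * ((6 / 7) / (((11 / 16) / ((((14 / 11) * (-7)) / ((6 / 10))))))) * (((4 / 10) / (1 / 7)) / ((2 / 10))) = -5081037409 / 392040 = -12960.51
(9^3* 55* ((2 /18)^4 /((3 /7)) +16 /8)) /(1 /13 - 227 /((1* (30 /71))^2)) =-255924500 /4056843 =-63.08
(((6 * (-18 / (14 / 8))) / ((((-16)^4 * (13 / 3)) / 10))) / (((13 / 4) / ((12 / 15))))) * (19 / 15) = -513 / 757120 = -0.00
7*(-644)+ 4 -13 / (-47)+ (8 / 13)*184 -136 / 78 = -8050969 / 1833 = -4392.24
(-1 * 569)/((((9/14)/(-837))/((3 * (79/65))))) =175578606/65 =2701209.32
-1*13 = -13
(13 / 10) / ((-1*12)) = -13 / 120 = -0.11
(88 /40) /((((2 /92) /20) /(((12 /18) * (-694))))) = -2809312 /3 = -936437.33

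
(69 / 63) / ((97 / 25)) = 575 / 2037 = 0.28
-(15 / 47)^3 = -3375 / 103823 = -0.03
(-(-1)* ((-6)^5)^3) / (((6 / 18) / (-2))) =2821109907456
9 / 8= 1.12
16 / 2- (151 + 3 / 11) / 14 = -216 / 77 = -2.81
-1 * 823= -823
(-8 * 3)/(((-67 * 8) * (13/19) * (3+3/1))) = 19/1742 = 0.01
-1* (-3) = 3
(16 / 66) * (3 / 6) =4 / 33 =0.12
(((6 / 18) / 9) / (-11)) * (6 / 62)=-1 / 3069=-0.00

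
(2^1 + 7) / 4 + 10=49 / 4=12.25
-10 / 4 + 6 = 7 / 2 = 3.50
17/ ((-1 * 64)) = -17/ 64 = -0.27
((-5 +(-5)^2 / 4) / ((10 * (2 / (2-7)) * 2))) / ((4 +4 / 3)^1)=-15 / 512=-0.03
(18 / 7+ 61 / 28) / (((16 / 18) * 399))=3 / 224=0.01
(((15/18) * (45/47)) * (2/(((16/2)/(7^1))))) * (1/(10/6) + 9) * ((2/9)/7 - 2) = -1240/47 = -26.38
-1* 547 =-547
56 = 56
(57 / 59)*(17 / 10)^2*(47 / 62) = 774231 / 365800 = 2.12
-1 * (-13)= 13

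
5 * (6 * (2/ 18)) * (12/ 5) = 8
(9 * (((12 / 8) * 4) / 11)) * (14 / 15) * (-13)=-3276 / 55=-59.56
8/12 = 2/3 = 0.67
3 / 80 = 0.04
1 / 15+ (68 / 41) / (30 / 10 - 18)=-9 / 205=-0.04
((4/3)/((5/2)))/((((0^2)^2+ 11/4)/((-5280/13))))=-1024/13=-78.77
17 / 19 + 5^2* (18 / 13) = 8771 / 247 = 35.51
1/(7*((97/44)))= 44/679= 0.06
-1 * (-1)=1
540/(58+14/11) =1485/163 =9.11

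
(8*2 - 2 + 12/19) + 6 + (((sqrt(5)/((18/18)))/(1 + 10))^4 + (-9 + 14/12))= 21364069/1669074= 12.80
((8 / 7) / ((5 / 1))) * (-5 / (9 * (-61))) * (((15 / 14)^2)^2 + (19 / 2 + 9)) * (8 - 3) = 0.21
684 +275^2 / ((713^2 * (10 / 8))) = 347784896 / 508369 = 684.12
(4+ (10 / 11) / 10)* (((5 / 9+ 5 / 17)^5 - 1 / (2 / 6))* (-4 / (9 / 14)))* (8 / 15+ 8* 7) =10181147399706752 / 2766757487769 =3679.81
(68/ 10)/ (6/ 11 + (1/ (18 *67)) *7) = 451044/ 36565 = 12.34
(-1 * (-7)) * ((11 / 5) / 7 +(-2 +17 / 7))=26 / 5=5.20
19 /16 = 1.19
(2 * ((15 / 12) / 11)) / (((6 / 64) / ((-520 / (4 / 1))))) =-10400 / 33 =-315.15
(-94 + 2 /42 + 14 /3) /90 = -125 /126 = -0.99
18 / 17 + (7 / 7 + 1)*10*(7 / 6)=1244 / 51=24.39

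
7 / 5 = 1.40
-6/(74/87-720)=261/31283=0.01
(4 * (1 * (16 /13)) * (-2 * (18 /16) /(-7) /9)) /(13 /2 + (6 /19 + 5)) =608 /40859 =0.01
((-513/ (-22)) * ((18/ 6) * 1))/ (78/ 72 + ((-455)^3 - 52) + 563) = -9234/ 12433853905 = -0.00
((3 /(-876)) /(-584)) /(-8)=-0.00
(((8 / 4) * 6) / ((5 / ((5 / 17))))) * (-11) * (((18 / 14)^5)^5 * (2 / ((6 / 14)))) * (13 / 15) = -273758432639826453851054952 / 16284404667348145224085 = -16811.08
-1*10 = -10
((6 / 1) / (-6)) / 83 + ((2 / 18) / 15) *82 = 6671 / 11205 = 0.60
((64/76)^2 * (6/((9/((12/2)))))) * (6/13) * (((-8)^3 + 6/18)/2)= -1571840/4693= -334.93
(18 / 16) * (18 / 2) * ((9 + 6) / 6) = 405 / 16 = 25.31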